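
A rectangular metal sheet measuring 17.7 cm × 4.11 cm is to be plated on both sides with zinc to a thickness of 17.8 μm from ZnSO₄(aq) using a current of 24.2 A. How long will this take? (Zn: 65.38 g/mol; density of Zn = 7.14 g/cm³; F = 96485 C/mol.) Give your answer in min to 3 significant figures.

3.76 min

Plated area = 2 × 17.7 × 4.11 = 145.5 cm²
Volume = 145.5 × 17.8×10⁻⁴ cm = 0.2590 cm³
m(Zn) = 0.2590 × 7.14 = 1.849 g
n(Zn) = 1.849 / 65.38 = 0.02828 mol; n(e⁻) = 2 × 0.02828 = 0.05656 mol
Q = 0.05656 × 96485 = 5457 C
t = 5457 / 24.2 = 225.5 s = 3.76 min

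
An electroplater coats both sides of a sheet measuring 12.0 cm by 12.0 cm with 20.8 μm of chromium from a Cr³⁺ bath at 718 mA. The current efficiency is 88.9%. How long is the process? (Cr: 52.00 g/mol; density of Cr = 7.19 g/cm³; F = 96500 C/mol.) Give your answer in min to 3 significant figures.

626 min

Plated area = 2 × 12.0 × 12.0 = 288.0 cm²
Volume = 288.0 × 20.8×10⁻⁴ cm = 0.5990 cm³
m(Cr) = 0.5990 × 7.19 = 4.307 g
n(Cr) = 4.307 / 52.00 = 0.08283 mol; n(e⁻) = 3 × 0.08283 = 0.2485 mol
Q = 0.2485 × 96500 / 0.889 = 26970 C
t = 26970 / 0.718 = 37560 s = 626 min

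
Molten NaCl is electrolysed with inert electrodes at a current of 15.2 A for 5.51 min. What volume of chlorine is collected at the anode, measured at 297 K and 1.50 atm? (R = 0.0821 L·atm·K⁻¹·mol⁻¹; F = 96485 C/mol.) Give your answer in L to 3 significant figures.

0.423 L

Charge passed = 15.2 × 330.6 = 5025 C
n(e⁻) = Q/F = 5025/96485 = 0.05208 mol
2Cl⁻ → Cl₂ + 2e⁻, so n(Cl₂) = 0.05208 / 2 = 0.02604 mol
V = nRT/P = 0.02604 × 0.0821 × 297 / 1.50 = 0.4233 L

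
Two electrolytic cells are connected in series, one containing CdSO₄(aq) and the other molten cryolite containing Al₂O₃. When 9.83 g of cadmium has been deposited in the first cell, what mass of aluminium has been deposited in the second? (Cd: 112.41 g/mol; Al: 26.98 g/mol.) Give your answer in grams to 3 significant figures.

1.57 g

n(Cd) = 9.83 / 112.41 = 0.08745 mol
Cd²⁺ + 2e⁻ → Cd, so n(e⁻) = 2 × 0.08745 = 0.1749 mol
In series, the same 0.1749 mol of electrons flows through the second cell.
Al³⁺ + 3e⁻ → Al, so n(Al) = 0.1749 / 3 = 0.05830 mol
m(Al) = 0.05830 × 26.98 = 1.57 g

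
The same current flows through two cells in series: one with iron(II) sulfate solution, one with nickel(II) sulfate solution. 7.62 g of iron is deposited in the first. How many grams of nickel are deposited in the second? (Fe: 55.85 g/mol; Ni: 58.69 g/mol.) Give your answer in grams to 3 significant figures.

n(Fe) = 7.62 / 55.85 = 0.1364 mol
Fe²⁺ + 2e⁻ → Fe, so n(e⁻) = 2 × 0.1364 = 0.2728 mol
The cells are in series, so the same charge (and hence the same n(e⁻) = 0.2728 mol) passes through both.
Ni²⁺ + 2e⁻ → Ni, so n(Ni) = 0.2728 / 2 = 0.1364 mol
m(Ni) = 0.1364 × 58.69 = 8.01 g

8.01 g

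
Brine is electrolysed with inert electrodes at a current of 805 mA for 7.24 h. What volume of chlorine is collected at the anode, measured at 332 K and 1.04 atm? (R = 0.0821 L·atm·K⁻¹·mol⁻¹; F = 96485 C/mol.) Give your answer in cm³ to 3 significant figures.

Q = 0.805 A × 26064 s = 20980 C
n(e⁻) = 20980 / 96485 = 0.2174 mol
2Cl⁻ → Cl₂ + 2e⁻, so n(Cl₂) = 0.2174 / 2 = 0.1087 mol
V = nRT/P = 0.1087 × 0.0821 × 332 / 1.04 = 2.849 L
= 2850 cm³

2850 cm³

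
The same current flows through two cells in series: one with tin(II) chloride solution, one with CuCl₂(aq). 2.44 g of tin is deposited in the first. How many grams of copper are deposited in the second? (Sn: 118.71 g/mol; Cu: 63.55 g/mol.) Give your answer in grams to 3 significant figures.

1.31 g

n(Sn) = 2.44 / 118.71 = 0.02055 mol
Sn²⁺ + 2e⁻ → Sn, so n(e⁻) = 2 × 0.02055 = 0.04110 mol
Since the cells are in series, n(e⁻) in the Cu cell is also 0.04110 mol.
Cu²⁺ + 2e⁻ → Cu, so n(Cu) = 0.04110 / 2 = 0.02055 mol
m(Cu) = 0.02055 × 63.55 = 1.31 g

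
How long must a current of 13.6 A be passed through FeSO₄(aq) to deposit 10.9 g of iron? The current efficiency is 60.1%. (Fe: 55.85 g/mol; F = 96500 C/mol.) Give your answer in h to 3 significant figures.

n(Fe) = 10.9 / 55.85 = 0.1952 mol
Fe²⁺ + 2e⁻ → Fe, so n(e⁻) = 2 × 0.1952 = 0.3904 mol
Q = 0.3904 × 96500 / 0.601 = 62680 C
t = Q / I = 62680 / 13.6 = 4609 s = 1.28 h

1.28 h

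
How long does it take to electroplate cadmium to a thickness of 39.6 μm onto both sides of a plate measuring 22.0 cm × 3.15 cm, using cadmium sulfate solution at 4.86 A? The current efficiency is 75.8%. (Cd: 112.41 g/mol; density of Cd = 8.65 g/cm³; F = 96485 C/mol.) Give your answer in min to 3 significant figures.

Plated area = 2 × 22.0 × 3.15 = 138.6 cm²
Volume = 138.6 × 39.6×10⁻⁴ cm = 0.5489 cm³
m(Cd) = 0.5489 × 8.65 = 4.748 g
n(Cd) = 4.748 / 112.41 = 0.04224 mol; n(e⁻) = 2 × 0.04224 = 0.08448 mol
Q = 0.08448 × 96485 / 0.758 = 10750 C
t = 10750 / 4.86 = 2212 s = 36.9 min

36.9 min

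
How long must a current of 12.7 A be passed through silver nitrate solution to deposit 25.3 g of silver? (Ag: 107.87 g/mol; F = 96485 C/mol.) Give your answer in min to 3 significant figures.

29.7 min

n(Ag) = 25.3 / 107.87 = 0.2345 mol
Ag⁺ + e⁻ → Ag, so n(e⁻) = 0.2345 mol
Q = 0.2345 × 96485 = 22630 C
t = Q / I = 22630 / 12.7 = 1782 s = 29.7 min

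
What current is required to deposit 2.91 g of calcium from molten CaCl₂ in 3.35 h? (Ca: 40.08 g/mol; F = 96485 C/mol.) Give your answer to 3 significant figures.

1.16 A

n(Ca) = 2.91 / 40.08 = 0.07260 mol
Ca²⁺ + 2e⁻ → Ca, so n(e⁻) = 2 × 0.07260 = 0.1452 mol
Q = 0.1452 × 96485 = 14010 C
I = Q / t = 14010 / 12060 s = 1.16 A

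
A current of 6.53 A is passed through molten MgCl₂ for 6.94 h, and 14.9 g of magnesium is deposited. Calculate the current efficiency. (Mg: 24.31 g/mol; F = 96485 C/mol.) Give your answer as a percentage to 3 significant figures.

72.5%

Q = 6.53 × 24984 = 1.631×10^5 C
n(e⁻) = 1.631×10^5 / 96485 = 1.690 mol
Mg²⁺ + 2e⁻ → Mg, so theoretical n(Mg) = 0.8450 mol → 20.54 g
Efficiency = 14.9 / 20.54 = 0.7254 = 72.5%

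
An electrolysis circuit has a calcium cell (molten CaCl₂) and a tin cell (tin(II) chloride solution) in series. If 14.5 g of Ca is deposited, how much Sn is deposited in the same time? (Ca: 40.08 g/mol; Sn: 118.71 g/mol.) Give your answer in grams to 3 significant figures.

42.9 g

n(Ca) = 14.5 / 40.08 = 0.3618 mol
Ca²⁺ + 2e⁻ → Ca, so n(e⁻) = 2 × 0.3618 = 0.7236 mol
The cells are in series, so the same charge (and hence the same n(e⁻) = 0.7236 mol) passes through both.
Sn²⁺ + 2e⁻ → Sn, so n(Sn) = 0.7236 / 2 = 0.3618 mol
m(Sn) = 0.3618 × 118.71 = 42.9 g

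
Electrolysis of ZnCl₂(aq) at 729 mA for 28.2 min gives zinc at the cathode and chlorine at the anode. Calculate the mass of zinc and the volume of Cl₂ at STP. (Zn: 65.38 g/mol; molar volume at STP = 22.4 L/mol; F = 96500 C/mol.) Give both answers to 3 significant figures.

Q = 0.729 × 1692 = 1233 C; n(e⁻) = 1233 / 96500 = 0.01278 mol
Cathode: Zn²⁺ + 2e⁻ → Zn → n(Zn) = 0.01278/2 = 0.006390 mol → 0.418 g
Anode: 2Cl⁻ → Cl₂ + 2e⁻ → n(Cl₂) = 0.01278/2 = 0.006390 mol → 0.143 L

0.418 g Zn; 0.143 L Cl₂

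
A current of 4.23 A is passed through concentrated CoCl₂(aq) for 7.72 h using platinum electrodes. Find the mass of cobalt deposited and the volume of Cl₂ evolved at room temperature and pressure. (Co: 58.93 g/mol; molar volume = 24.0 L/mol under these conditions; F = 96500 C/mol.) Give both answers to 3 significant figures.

35.9 g Co; 14.6 L Cl₂

Q = 4.23 × 27792 = 1.176×10^5 C; n(e⁻) = 1.176×10^5 / 96500 = 1.219 mol
Cathode: Co²⁺ + 2e⁻ → Co → n(Co) = 1.219/2 = 0.6095 mol → 35.9 g
Anode: 2Cl⁻ → Cl₂ + 2e⁻ → n(Cl₂) = 1.219/2 = 0.6095 mol → 14.6 L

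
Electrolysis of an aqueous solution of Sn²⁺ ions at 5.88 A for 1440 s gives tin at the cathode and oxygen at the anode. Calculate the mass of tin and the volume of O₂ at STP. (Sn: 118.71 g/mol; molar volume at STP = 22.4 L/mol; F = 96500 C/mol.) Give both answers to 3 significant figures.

5.21 g Sn; 0.491 L O₂

Q = 5.88 × 1440 = 8467 C; n(e⁻) = 8467 / 96500 = 0.08774 mol
Cathode: Sn²⁺ + 2e⁻ → Sn → n(Sn) = 0.08774/2 = 0.04387 mol → 5.21 g
Anode: 2H₂O → O₂ + 4H⁺ + 4e⁻ → n(O₂) = 0.08774/4 = 0.02194 mol → 0.491 L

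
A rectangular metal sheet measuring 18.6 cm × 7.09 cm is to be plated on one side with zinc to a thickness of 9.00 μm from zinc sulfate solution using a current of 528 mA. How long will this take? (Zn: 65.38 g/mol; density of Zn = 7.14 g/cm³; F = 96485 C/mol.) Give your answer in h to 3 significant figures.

Plated area = 18.6 × 7.09 = 131.9 cm²
Volume = 131.9 × 9.00×10⁻⁴ cm = 0.1187 cm³
m(Zn) = 0.1187 × 7.14 = 0.8475 g
n(Zn) = 0.8475 / 65.38 = 0.01296 mol; n(e⁻) = 2 × 0.01296 = 0.02592 mol
Q = 0.02592 × 96485 = 2501 C
t = 2501 / 0.528 = 4737 s = 1.32 h

1.32 h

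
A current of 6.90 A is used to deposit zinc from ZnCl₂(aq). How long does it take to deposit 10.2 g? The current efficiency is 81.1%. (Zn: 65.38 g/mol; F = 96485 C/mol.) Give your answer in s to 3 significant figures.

n(Zn) = 10.2 / 65.38 = 0.1560 mol
Zn²⁺ + 2e⁻ → Zn, so n(e⁻) = 2 × 0.1560 = 0.3120 mol
Q = 0.3120 × 96485 / 0.811 = 37120 C
t = Q / I = 37120 / 6.90 = 5380 s

5380 s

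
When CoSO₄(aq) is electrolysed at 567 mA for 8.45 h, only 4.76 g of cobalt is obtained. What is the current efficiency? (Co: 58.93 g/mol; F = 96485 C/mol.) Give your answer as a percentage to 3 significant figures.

90.4%

Q = 0.567 × 30420 = 17250 C
n(e⁻) = 17250 / 96485 = 0.1788 mol
Co²⁺ + 2e⁻ → Co, so theoretical n(Co) = 0.08940 mol → 5.268 g
Efficiency = 4.76 / 5.268 = 0.9036 = 90.4%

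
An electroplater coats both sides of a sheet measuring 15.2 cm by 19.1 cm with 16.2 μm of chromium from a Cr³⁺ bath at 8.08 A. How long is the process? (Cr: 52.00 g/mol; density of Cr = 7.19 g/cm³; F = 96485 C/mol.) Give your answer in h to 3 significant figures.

1.29 h

Plated area = 2 × 15.2 × 19.1 = 580.6 cm²
Volume = 580.6 × 16.2×10⁻⁴ cm = 0.9406 cm³
m(Cr) = 0.9406 × 7.19 = 6.763 g
n(Cr) = 6.763 / 52.00 = 0.1301 mol; n(e⁻) = 3 × 0.1301 = 0.3903 mol
Q = 0.3903 × 96485 = 37660 C
t = 37660 / 8.08 = 4661 s = 1.29 h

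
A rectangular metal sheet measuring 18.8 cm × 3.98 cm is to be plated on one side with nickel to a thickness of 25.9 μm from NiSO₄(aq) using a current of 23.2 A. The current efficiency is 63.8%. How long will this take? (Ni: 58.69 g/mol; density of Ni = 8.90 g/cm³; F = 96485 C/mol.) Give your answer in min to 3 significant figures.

Plated area = 18.8 × 3.98 = 74.82 cm²
Volume = 74.82 × 25.9×10⁻⁴ cm = 0.1938 cm³
m(Ni) = 0.1938 × 8.90 = 1.725 g
n(Ni) = 1.725 / 58.69 = 0.02939 mol; n(e⁻) = 2 × 0.02939 = 0.05878 mol
Q = 0.05878 × 96485 / 0.638 = 8889 C
t = 8889 / 23.2 = 383.1 s = 6.39 min

6.39 min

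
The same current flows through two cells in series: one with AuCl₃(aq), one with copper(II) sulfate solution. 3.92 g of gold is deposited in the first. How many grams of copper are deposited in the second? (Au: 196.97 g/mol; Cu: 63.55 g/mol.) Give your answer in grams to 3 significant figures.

n(Au) = 3.92 / 196.97 = 0.01990 mol
Au³⁺ + 3e⁻ → Au, so n(e⁻) = 3 × 0.01990 = 0.05970 mol
Same current for the same time ⇒ same n(e⁻) = 0.05970 mol in both cells.
Cu²⁺ + 2e⁻ → Cu, so n(Cu) = 0.05970 / 2 = 0.02985 mol
m(Cu) = 0.02985 × 63.55 = 1.90 g

1.90 g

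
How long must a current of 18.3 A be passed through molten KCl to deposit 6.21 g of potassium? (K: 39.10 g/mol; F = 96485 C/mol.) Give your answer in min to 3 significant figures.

n(K) = 6.21 / 39.10 = 0.1588 mol
K⁺ + e⁻ → K, so n(e⁻) = 0.1588 mol
Q = 0.1588 × 96485 = 15320 C
t = Q / I = 15320 / 18.3 = 837.2 s = 14.0 min

14.0 min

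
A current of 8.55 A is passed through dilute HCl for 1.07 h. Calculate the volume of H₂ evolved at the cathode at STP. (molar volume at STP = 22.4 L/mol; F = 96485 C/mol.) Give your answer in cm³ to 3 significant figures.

Q = It = 8.55 × 3852 = 32930 C
n(e⁻) = 32930 / 96485 = 0.3413 mol
2H⁺ + 2e⁻ → H₂, so n(H₂) = 0.3413 / 2 = 0.1707 mol
V = 0.1707 × 22.4 = 3.824 L
= 3820 cm³

3820 cm³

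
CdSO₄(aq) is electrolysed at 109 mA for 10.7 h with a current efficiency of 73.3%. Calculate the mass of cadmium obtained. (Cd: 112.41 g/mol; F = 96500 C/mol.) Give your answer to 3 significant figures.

1.79 g

Q = 0.109 × 38520 = 4199 C
n(e⁻) = 4199 / 96500 = 0.04351 mol
Cd²⁺ + 2e⁻ → Cd, so theoretical m(Cd) = 0.02176 × 112.41 = 2.446 g
Actual mass = 73.3% × 2.446 = 1.79 g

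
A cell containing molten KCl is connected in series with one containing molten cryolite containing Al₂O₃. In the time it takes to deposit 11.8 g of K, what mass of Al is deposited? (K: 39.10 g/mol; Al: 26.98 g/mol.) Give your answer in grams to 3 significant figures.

2.71 g

n(K) = 11.8 / 39.10 = 0.3018 mol
K⁺ + e⁻ → K, so n(e⁻) = 0.3018 mol
In series, the same 0.3018 mol of electrons flows through the second cell.
Al³⁺ + 3e⁻ → Al, so n(Al) = 0.3018 / 3 = 0.1006 mol
m(Al) = 0.1006 × 26.98 = 2.71 g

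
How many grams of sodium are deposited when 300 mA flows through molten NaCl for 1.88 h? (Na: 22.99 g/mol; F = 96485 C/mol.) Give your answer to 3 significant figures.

0.484 g

Charge passed = 0.300 × 6768 = 2030 C
n(e⁻) = Q/F = 2030/96485 = 0.02104 mol
Na⁺ + e⁻ → Na, so n(Na) = 0.02104 mol
m = 0.02104 × 22.99 = 0.484 g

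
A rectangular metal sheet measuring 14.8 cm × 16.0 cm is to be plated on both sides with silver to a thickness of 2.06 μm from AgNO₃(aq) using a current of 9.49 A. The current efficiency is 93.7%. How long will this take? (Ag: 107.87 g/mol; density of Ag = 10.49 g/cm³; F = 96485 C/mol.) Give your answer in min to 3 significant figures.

1.72 min

Plated area = 2 × 14.8 × 16.0 = 473.6 cm²
Volume = 473.6 × 2.06×10⁻⁴ cm = 0.09756 cm³
m(Ag) = 0.09756 × 10.49 = 1.023 g
n(Ag) = 1.023 / 107.87 = 0.009484 mol; n(e⁻) = 0.009484 mol
Q = 0.009484 × 96485 / 0.937 = 976.6 C
t = 976.6 / 9.49 = 102.9 s = 1.72 min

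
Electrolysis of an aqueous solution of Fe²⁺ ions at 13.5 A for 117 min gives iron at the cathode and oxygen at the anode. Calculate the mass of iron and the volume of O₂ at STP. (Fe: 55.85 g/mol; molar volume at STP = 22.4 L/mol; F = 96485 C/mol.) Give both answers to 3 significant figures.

Q = 13.5 × 7020 = 94770 C; n(e⁻) = 94770 / 96485 = 0.9822 mol
Cathode: Fe²⁺ + 2e⁻ → Fe → n(Fe) = 0.9822/2 = 0.4911 mol → 27.4 g
Anode: 2H₂O → O₂ + 4H⁺ + 4e⁻ → n(O₂) = 0.9822/4 = 0.2456 mol → 5.50 L

27.4 g Fe; 5.50 L O₂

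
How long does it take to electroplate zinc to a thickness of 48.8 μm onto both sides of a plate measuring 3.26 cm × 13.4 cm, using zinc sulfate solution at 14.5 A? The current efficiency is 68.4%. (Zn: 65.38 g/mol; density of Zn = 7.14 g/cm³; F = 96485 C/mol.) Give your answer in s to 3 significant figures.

906 s

Plated area = 2 × 3.26 × 13.4 = 87.37 cm²
Volume = 87.37 × 48.8×10⁻⁴ cm = 0.4264 cm³
m(Zn) = 0.4264 × 7.14 = 3.044 g
n(Zn) = 3.044 / 65.38 = 0.04656 mol; n(e⁻) = 2 × 0.04656 = 0.09312 mol
Q = 0.09312 × 96485 / 0.684 = 13140 C
t = 13140 / 14.5 = 906.2 s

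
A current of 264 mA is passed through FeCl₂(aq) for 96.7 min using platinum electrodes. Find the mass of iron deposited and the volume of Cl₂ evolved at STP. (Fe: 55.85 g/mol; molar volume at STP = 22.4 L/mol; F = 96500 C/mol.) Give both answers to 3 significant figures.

Q = 0.264 × 5802 = 1532 C; n(e⁻) = 1532 / 96500 = 0.01588 mol
Cathode: Fe²⁺ + 2e⁻ → Fe → n(Fe) = 0.01588/2 = 0.007940 mol → 0.443 g
Anode: 2Cl⁻ → Cl₂ + 2e⁻ → n(Cl₂) = 0.01588/2 = 0.007940 mol → 0.178 L

0.443 g Fe; 0.178 L Cl₂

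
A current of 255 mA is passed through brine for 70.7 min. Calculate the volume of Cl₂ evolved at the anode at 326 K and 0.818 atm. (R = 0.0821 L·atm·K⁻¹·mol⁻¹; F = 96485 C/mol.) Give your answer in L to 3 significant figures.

Q = It = 0.255 × 4242 = 1082 C
n(e⁻) = 1082 / 96485 = 0.01121 mol
2Cl⁻ → Cl₂ + 2e⁻, so n(Cl₂) = 0.01121 / 2 = 0.005605 mol
V = nRT/P = 0.005605 × 0.0821 × 326 / 0.818 = 0.1834 L

0.183 L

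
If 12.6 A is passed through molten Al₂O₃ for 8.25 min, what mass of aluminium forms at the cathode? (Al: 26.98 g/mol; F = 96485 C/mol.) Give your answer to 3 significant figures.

0.581 g

Q = 12.6 A × 495 s = 6237 C
n(e⁻) = Q/F = 6237/96485 = 0.06464 mol
Al³⁺ + 3e⁻ → Al, so n(Al) = 0.06464 / 3 = 0.02155 mol
m = 0.02155 × 26.98 = 0.581 g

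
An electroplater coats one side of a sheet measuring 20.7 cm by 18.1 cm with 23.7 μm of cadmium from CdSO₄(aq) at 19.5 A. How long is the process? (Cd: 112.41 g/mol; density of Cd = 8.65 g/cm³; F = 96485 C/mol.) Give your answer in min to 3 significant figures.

11.3 min

Plated area = 20.7 × 18.1 = 374.7 cm²
Volume = 374.7 × 23.7×10⁻⁴ cm = 0.8880 cm³
m(Cd) = 0.8880 × 8.65 = 7.681 g
n(Cd) = 7.681 / 112.41 = 0.06833 mol; n(e⁻) = 2 × 0.06833 = 0.1367 mol
Q = 0.1367 × 96485 = 13190 C
t = 13190 / 19.5 = 676.4 s = 11.3 min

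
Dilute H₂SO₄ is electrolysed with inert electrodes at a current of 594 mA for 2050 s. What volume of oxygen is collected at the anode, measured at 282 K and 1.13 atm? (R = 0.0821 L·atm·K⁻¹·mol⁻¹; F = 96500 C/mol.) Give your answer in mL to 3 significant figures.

Q = 0.594 A × 2050 s = 1218 C
Moles of electrons = 1218 / 96500 = 0.01262 mol
2H₂O → O₂ + 4H⁺ + 4e⁻, so n(O₂) = 0.01262 / 4 = 0.003155 mol
V = nRT/P = 0.003155 × 0.0821 × 282 / 1.13 = 0.06464 L
= 64.6 mL

64.6 mL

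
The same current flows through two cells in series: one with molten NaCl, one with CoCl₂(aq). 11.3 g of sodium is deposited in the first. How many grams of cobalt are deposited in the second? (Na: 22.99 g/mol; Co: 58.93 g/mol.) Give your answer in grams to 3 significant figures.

14.5 g

n(Na) = 11.3 / 22.99 = 0.4915 mol
Na⁺ + e⁻ → Na, so n(e⁻) = 0.4915 mol
Same current for the same time ⇒ same n(e⁻) = 0.4915 mol in both cells.
Co²⁺ + 2e⁻ → Co, so n(Co) = 0.4915 / 2 = 0.2458 mol
m(Co) = 0.2458 × 58.93 = 14.5 g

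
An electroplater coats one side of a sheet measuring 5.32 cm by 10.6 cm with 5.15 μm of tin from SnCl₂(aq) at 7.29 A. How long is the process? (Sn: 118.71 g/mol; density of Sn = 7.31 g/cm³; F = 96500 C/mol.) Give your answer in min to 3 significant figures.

0.789 min

Plated area = 5.32 × 10.6 = 56.39 cm²
Volume = 56.39 × 5.15×10⁻⁴ cm = 0.02904 cm³
m(Sn) = 0.02904 × 7.31 = 0.2123 g
n(Sn) = 0.2123 / 118.71 = 0.001788 mol; n(e⁻) = 2 × 0.001788 = 0.003576 mol
Q = 0.003576 × 96500 = 345.1 C
t = 345.1 / 7.29 = 47.34 s = 0.789 min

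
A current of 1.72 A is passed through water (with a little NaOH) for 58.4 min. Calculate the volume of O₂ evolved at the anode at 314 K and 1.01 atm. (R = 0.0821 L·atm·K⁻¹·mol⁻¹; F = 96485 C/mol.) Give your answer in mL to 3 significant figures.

399 mL

Q = It = 1.72 × 3504 = 6027 C
n(e⁻) = 6027 / 96485 = 0.06247 mol
2H₂O → O₂ + 4H⁺ + 4e⁻, so n(O₂) = 0.06247 / 4 = 0.01562 mol
V = nRT/P = 0.01562 × 0.0821 × 314 / 1.01 = 0.3987 L
= 399 mL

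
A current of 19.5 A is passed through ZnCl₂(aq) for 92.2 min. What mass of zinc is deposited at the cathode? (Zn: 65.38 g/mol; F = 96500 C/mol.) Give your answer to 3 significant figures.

Charge passed = 19.5 × 5532 = 1.079×10^5 C
n(e⁻) = 1.079×10^5 / 96500 = 1.118 mol
Zn²⁺ + 2e⁻ → Zn, so n(Zn) = 1.118 / 2 = 0.5590 mol
m = 0.5590 × 65.38 = 36.5 g

36.5 g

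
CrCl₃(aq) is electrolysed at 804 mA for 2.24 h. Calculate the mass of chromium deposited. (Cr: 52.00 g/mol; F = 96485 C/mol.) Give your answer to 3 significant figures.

1.16 g

Q = It = 0.804 × 8064 = 6483 C
n(e⁻) = Q/F = 6483/96485 = 0.06719 mol
Cr³⁺ + 3e⁻ → Cr, so n(Cr) = 0.06719 / 3 = 0.02240 mol
m = 0.02240 × 52.00 = 1.16 g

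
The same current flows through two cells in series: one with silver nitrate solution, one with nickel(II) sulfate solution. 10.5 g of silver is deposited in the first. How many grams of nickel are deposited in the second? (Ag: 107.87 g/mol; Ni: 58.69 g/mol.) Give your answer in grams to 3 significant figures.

n(Ag) = 10.5 / 107.87 = 0.09734 mol
Ag⁺ + e⁻ → Ag, so n(e⁻) = 0.09734 mol
Same current for the same time ⇒ same n(e⁻) = 0.09734 mol in both cells.
Ni²⁺ + 2e⁻ → Ni, so n(Ni) = 0.09734 / 2 = 0.04867 mol
m(Ni) = 0.04867 × 58.69 = 2.86 g

2.86 g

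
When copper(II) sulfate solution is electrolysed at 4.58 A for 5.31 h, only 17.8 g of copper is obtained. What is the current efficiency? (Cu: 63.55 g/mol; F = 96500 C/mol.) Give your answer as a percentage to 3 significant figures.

Q = 4.58 × 19116 = 87550 C
n(e⁻) = 87550 / 96500 = 0.9073 mol
Cu²⁺ + 2e⁻ → Cu, so theoretical n(Cu) = 0.4537 mol → 28.83 g
Efficiency = 17.8 / 28.83 = 0.6174 = 61.7%

61.7%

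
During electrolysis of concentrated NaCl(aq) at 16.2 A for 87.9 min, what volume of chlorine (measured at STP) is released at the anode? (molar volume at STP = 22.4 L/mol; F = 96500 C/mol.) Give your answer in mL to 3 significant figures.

9920 mL

Q = It = 16.2 × 5274 = 85440 C
n(e⁻) = 85440 / 96500 = 0.8854 mol
2Cl⁻ → Cl₂ + 2e⁻, so n(Cl₂) = 0.8854 / 2 = 0.4427 mol
V = 0.4427 × 22.4 = 9.916 L
= 9920 mL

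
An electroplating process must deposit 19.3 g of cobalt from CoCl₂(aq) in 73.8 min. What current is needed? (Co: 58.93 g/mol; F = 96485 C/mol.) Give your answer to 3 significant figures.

n(Co) = 19.3 / 58.93 = 0.3275 mol
Co²⁺ + 2e⁻ → Co, so n(e⁻) = 2 × 0.3275 = 0.6550 mol
Q = 0.6550 × 96485 = 63200 C
I = Q / t = 63200 / 4428 s = 14.3 A

14.3 A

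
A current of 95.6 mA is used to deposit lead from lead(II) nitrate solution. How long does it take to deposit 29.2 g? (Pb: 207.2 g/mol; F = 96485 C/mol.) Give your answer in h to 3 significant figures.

79.0 h

n(Pb) = 29.2 / 207.2 = 0.1409 mol
Pb²⁺ + 2e⁻ → Pb, so n(e⁻) = 2 × 0.1409 = 0.2818 mol
Q = 0.2818 × 96485 = 27190 C
t = Q / I = 27190 / 0.0956 = 2.844×10^5 s = 79.0 h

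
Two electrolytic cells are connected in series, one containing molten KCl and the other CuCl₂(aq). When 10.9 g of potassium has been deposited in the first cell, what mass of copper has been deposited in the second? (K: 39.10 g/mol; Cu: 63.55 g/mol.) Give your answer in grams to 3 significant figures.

n(K) = 10.9 / 39.10 = 0.2788 mol
K⁺ + e⁻ → K, so n(e⁻) = 0.2788 mol
The cells are in series, so the same charge (and hence the same n(e⁻) = 0.2788 mol) passes through both.
Cu²⁺ + 2e⁻ → Cu, so n(Cu) = 0.2788 / 2 = 0.1394 mol
m(Cu) = 0.1394 × 63.55 = 8.86 g

8.86 g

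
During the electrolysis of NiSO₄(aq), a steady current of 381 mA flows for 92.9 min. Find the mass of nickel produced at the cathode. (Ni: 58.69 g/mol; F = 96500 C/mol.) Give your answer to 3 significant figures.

Q = 0.381 A × 5574 s = 2124 C
n(e⁻) = Q/F = 2124/96500 = 0.02201 mol
Ni²⁺ + 2e⁻ → Ni, so n(Ni) = 0.02201 / 2 = 0.01101 mol
m = 0.01101 × 58.69 = 0.646 g

0.646 g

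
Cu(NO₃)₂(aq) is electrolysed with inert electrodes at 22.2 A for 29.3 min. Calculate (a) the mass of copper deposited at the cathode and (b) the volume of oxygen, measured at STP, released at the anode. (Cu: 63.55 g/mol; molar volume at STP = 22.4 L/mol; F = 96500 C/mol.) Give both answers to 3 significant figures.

12.9 g Cu; 2.26 L O₂

Q = 22.2 × 1758 = 39030 C; n(e⁻) = 39030 / 96500 = 0.4045 mol
Cathode: Cu²⁺ + 2e⁻ → Cu → n(Cu) = 0.4045/2 = 0.2023 mol → 12.9 g
Anode: 2H₂O → O₂ + 4H⁺ + 4e⁻ → n(O₂) = 0.4045/4 = 0.1011 mol → 2.26 L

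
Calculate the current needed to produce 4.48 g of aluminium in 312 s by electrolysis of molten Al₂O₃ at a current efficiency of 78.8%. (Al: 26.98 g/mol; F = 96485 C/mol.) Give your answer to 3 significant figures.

n(Al) = 4.48 / 26.98 = 0.1660 mol
Al³⁺ + 3e⁻ → Al, so n(e⁻) = 3 × 0.1660 = 0.4980 mol
Q = 0.4980 × 96485 / 0.788 = 60980 C
I = Q / t = 60980 / 312 s = 195 A

195 A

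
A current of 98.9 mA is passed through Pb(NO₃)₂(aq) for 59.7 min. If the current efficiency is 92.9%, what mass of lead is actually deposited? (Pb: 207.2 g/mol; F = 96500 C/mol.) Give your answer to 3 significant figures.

Q = 0.0989 × 3582 = 354.3 C
n(e⁻) = 354.3 / 96500 = 0.003672 mol
Pb²⁺ + 2e⁻ → Pb, so theoretical m(Pb) = 0.001836 × 207.2 = 0.3804 g
Actual mass = 92.9% × 0.3804 = 0.353 g

0.353 g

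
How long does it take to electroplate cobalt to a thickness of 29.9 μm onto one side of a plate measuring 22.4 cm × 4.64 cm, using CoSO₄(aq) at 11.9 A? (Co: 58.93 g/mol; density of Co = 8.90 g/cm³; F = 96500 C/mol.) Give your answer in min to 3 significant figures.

Plated area = 22.4 × 4.64 = 103.9 cm²
Volume = 103.9 × 29.9×10⁻⁴ cm = 0.3107 cm³
m(Co) = 0.3107 × 8.90 = 2.765 g
n(Co) = 2.765 / 58.93 = 0.04692 mol; n(e⁻) = 2 × 0.04692 = 0.09384 mol
Q = 0.09384 × 96500 = 9056 C
t = 9056 / 11.9 = 761.0 s = 12.7 min

12.7 min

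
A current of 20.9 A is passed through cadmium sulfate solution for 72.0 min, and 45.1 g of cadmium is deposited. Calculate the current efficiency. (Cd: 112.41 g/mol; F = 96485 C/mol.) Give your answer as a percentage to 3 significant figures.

Q = 20.9 × 4320 = 90290 C
n(e⁻) = 90290 / 96485 = 0.9358 mol
Cd²⁺ + 2e⁻ → Cd, so theoretical n(Cd) = 0.4679 mol → 52.60 g
Efficiency = 45.1 / 52.60 = 0.8574 = 85.7%

85.7%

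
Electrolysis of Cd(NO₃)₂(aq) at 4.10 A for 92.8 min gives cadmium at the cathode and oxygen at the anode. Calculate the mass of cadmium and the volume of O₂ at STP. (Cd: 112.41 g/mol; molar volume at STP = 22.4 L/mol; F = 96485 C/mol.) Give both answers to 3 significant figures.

Q = 4.10 × 5568 = 22830 C; n(e⁻) = 22830 / 96485 = 0.2366 mol
Cathode: Cd²⁺ + 2e⁻ → Cd → n(Cd) = 0.2366/2 = 0.1183 mol → 13.3 g
Anode: 2H₂O → O₂ + 4H⁺ + 4e⁻ → n(O₂) = 0.2366/4 = 0.05915 mol → 1.32 L

13.3 g Cd; 1.32 L O₂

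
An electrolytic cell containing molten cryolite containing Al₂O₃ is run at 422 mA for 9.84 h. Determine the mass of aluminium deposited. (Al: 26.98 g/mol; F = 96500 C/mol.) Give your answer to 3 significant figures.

1.39 g

Q = 0.422 A × 35424 s = 14950 C
n(e⁻) = 14950 / 96500 = 0.1549 mol
Al³⁺ + 3e⁻ → Al, so n(Al) = 0.1549 / 3 = 0.05163 mol
m = 0.05163 × 26.98 = 1.39 g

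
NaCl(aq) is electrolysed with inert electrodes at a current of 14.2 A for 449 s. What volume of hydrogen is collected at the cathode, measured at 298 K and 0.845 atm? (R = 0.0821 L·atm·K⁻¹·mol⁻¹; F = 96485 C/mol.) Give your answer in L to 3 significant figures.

Q = 14.2 A × 449 s = 6376 C
n(e⁻) = Q/F = 6376/96485 = 0.06608 mol
2H⁺ + 2e⁻ → H₂, so n(H₂) = 0.06608 / 2 = 0.03304 mol
V = nRT/P = 0.03304 × 0.0821 × 298 / 0.845 = 0.9566 L

0.957 L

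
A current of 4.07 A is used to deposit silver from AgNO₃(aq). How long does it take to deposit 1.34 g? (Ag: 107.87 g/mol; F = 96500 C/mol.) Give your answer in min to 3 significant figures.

n(Ag) = 1.34 / 107.87 = 0.01242 mol
Ag⁺ + e⁻ → Ag, so n(e⁻) = 0.01242 mol
Q = 0.01242 × 96500 = 1199 C
t = Q / I = 1199 / 4.07 = 294.6 s = 4.91 min

4.91 min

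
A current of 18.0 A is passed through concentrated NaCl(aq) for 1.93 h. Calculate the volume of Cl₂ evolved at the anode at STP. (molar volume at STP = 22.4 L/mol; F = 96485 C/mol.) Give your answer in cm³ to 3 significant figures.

Q = It = 18.0 × 6948 = 1.251×10^5 C
n(e⁻) = Q/F = 1.251×10^5/96485 = 1.297 mol
2Cl⁻ → Cl₂ + 2e⁻, so n(Cl₂) = 1.297 / 2 = 0.6485 mol
V = 0.6485 × 22.4 = 14.53 L
= 14500 cm³

14500 cm³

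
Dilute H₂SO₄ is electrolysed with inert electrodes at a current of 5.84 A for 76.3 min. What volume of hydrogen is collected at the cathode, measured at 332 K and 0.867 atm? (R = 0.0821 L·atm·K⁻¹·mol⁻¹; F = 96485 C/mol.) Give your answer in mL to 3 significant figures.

Charge passed = 5.84 × 4578 = 26740 C
Moles of electrons = 26740 / 96485 = 0.2771 mol
2H⁺ + 2e⁻ → H₂, so n(H₂) = 0.2771 / 2 = 0.1386 mol
V = nRT/P = 0.1386 × 0.0821 × 332 / 0.867 = 4.357 L
= 4360 mL

4360 mL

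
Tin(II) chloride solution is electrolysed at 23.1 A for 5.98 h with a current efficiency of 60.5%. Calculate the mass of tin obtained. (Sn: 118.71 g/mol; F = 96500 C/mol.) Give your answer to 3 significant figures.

Q = 23.1 × 21528 = 4.973×10^5 C
n(e⁻) = 4.973×10^5 / 96500 = 5.153 mol
Sn²⁺ + 2e⁻ → Sn, so theoretical m(Sn) = 2.577 × 118.71 = 305.9 g
Actual mass = 60.5% × 305.9 = 185 g

185 g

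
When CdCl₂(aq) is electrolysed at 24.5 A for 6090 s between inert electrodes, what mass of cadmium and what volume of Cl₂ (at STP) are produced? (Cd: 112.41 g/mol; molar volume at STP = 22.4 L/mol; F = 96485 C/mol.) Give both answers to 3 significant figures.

86.9 g Cd; 17.3 L Cl₂

Q = 24.5 × 6090 = 1.492×10^5 C; n(e⁻) = 1.492×10^5 / 96485 = 1.546 mol
Cathode: Cd²⁺ + 2e⁻ → Cd → n(Cd) = 1.546/2 = 0.7730 mol → 86.9 g
Anode: 2Cl⁻ → Cl₂ + 2e⁻ → n(Cl₂) = 1.546/2 = 0.7730 mol → 17.3 L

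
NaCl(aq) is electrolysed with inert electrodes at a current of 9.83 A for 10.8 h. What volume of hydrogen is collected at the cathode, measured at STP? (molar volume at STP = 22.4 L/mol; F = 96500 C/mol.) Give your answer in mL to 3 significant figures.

Charge passed = 9.83 × 38880 = 3.822×10^5 C
n(e⁻) = 3.822×10^5 / 96500 = 3.961 mol
2H⁺ + 2e⁻ → H₂, so n(H₂) = 3.961 / 2 = 1.981 mol
V = 1.981 × 22.4 = 44.37 L
= 44400 mL

44400 mL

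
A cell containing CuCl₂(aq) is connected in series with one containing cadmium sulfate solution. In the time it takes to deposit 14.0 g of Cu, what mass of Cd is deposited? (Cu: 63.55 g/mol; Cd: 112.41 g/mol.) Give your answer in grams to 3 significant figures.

n(Cu) = 14.0 / 63.55 = 0.2203 mol
Cu²⁺ + 2e⁻ → Cu, so n(e⁻) = 2 × 0.2203 = 0.4406 mol
Since the cells are in series, n(e⁻) in the Cd cell is also 0.4406 mol.
Cd²⁺ + 2e⁻ → Cd, so n(Cd) = 0.4406 / 2 = 0.2203 mol
m(Cd) = 0.2203 × 112.41 = 24.8 g

24.8 g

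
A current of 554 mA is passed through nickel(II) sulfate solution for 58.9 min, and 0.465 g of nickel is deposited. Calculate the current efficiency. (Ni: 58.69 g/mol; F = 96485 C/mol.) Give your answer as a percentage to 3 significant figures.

Q = 0.554 × 3534 = 1958 C
n(e⁻) = 1958 / 96485 = 0.02029 mol
Ni²⁺ + 2e⁻ → Ni, so theoretical n(Ni) = 0.01015 mol → 0.5957 g
Efficiency = 0.465 / 0.5957 = 0.7806 = 78.1%

78.1%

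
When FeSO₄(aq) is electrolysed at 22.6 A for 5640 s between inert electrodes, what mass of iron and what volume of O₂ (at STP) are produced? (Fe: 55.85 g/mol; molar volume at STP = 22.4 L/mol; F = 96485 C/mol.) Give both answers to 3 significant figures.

Q = 22.6 × 5640 = 1.275×10^5 C; n(e⁻) = 1.275×10^5 / 96485 = 1.321 mol
Cathode: Fe²⁺ + 2e⁻ → Fe → n(Fe) = 1.321/2 = 0.6605 mol → 36.9 g
Anode: 2H₂O → O₂ + 4H⁺ + 4e⁻ → n(O₂) = 1.321/4 = 0.3303 mol → 7.40 L

36.9 g Fe; 7.40 L O₂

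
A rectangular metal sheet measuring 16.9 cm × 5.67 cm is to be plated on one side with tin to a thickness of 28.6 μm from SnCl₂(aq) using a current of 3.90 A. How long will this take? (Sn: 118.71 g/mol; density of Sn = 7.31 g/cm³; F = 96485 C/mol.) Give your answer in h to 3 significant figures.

Plated area = 16.9 × 5.67 = 95.82 cm²
Volume = 95.82 × 28.6×10⁻⁴ cm = 0.2740 cm³
m(Sn) = 0.2740 × 7.31 = 2.003 g
n(Sn) = 2.003 / 118.71 = 0.01687 mol; n(e⁻) = 2 × 0.01687 = 0.03374 mol
Q = 0.03374 × 96485 = 3255 C
t = 3255 / 3.90 = 834.6 s = 0.232 h

0.232 h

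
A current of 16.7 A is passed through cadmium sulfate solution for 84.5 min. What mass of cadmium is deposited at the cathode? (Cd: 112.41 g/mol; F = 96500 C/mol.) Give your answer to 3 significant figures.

49.3 g

Charge passed = 16.7 × 5070 = 84670 C
n(e⁻) = Q/F = 84670/96500 = 0.8774 mol
Cd²⁺ + 2e⁻ → Cd, so n(Cd) = 0.8774 / 2 = 0.4387 mol
m = 0.4387 × 112.41 = 49.3 g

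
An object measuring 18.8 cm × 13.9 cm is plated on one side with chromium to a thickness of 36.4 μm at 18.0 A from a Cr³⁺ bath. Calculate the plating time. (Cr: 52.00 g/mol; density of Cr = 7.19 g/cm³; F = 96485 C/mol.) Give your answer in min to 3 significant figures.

Plated area = 18.8 × 13.9 = 261.3 cm²
Volume = 261.3 × 36.4×10⁻⁴ cm = 0.9511 cm³
m(Cr) = 0.9511 × 7.19 = 6.838 g
n(Cr) = 6.838 / 52.00 = 0.1315 mol; n(e⁻) = 3 × 0.1315 = 0.3945 mol
Q = 0.3945 × 96485 = 38060 C
t = 38060 / 18.0 = 2114 s = 35.2 min

35.2 min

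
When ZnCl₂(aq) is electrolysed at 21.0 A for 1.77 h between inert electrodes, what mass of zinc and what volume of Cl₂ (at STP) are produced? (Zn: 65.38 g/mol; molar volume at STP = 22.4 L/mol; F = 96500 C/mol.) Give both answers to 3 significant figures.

45.3 g Zn; 15.5 L Cl₂

Q = 21.0 × 6372 = 1.338×10^5 C; n(e⁻) = 1.338×10^5 / 96500 = 1.387 mol
Cathode: Zn²⁺ + 2e⁻ → Zn → n(Zn) = 1.387/2 = 0.6935 mol → 45.3 g
Anode: 2Cl⁻ → Cl₂ + 2e⁻ → n(Cl₂) = 1.387/2 = 0.6935 mol → 15.5 L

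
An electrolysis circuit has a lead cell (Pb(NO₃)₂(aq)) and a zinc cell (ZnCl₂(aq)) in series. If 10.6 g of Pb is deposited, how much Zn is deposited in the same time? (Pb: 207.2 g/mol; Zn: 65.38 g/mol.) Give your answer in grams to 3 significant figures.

3.34 g

n(Pb) = 10.6 / 207.2 = 0.05116 mol
Pb²⁺ + 2e⁻ → Pb, so n(e⁻) = 2 × 0.05116 = 0.1023 mol
Same current for the same time ⇒ same n(e⁻) = 0.1023 mol in both cells.
Zn²⁺ + 2e⁻ → Zn, so n(Zn) = 0.1023 / 2 = 0.05115 mol
m(Zn) = 0.05115 × 65.38 = 3.34 g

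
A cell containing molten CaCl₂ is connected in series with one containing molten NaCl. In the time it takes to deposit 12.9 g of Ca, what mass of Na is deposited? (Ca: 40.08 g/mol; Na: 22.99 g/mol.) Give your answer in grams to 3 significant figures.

14.8 g

n(Ca) = 12.9 / 40.08 = 0.3219 mol
Ca²⁺ + 2e⁻ → Ca, so n(e⁻) = 2 × 0.3219 = 0.6438 mol
Since the cells are in series, n(e⁻) in the Na cell is also 0.6438 mol.
Na⁺ + e⁻ → Na, so n(Na) = 0.6438 mol
m(Na) = 0.6438 × 22.99 = 14.8 g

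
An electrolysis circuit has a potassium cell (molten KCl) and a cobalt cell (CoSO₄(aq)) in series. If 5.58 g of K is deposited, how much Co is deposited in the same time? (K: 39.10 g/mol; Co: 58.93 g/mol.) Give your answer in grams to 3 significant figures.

4.20 g

n(K) = 5.58 / 39.10 = 0.1427 mol
K⁺ + e⁻ → K, so n(e⁻) = 0.1427 mol
In series, the same 0.1427 mol of electrons flows through the second cell.
Co²⁺ + 2e⁻ → Co, so n(Co) = 0.1427 / 2 = 0.07135 mol
m(Co) = 0.07135 × 58.93 = 4.20 g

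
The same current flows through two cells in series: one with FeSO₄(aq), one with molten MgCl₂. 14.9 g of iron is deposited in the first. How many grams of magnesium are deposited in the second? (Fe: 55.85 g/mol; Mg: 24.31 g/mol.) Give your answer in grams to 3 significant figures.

n(Fe) = 14.9 / 55.85 = 0.2668 mol
Fe²⁺ + 2e⁻ → Fe, so n(e⁻) = 2 × 0.2668 = 0.5336 mol
The cells are in series, so the same charge (and hence the same n(e⁻) = 0.5336 mol) passes through both.
Mg²⁺ + 2e⁻ → Mg, so n(Mg) = 0.5336 / 2 = 0.2668 mol
m(Mg) = 0.2668 × 24.31 = 6.49 g

6.49 g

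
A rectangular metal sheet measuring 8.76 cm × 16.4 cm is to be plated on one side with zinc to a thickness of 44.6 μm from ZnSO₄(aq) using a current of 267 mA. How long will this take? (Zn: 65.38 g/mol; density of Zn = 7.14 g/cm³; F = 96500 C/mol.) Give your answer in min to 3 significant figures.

Plated area = 8.76 × 16.4 = 143.7 cm²
Volume = 143.7 × 44.6×10⁻⁴ cm = 0.6409 cm³
m(Zn) = 0.6409 × 7.14 = 4.576 g
n(Zn) = 4.576 / 65.38 = 0.06999 mol; n(e⁻) = 2 × 0.06999 = 0.1400 mol
Q = 0.1400 × 96500 = 13510 C
t = 13510 / 0.267 = 50600 s = 843 min

843 min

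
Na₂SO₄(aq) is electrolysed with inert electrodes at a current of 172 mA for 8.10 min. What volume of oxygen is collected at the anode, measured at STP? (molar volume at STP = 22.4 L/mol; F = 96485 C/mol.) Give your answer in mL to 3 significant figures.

4.85 mL

Charge passed = 0.172 × 486 = 83.59 C
Moles of electrons = 83.59 / 96485 = 8.664×10^-4 mol
2H₂O → O₂ + 4H⁺ + 4e⁻, so n(O₂) = 8.664×10^-4 / 4 = 2.166×10^-4 mol
V = 2.166×10^-4 × 22.4 = 0.004852 L
= 4.85 mL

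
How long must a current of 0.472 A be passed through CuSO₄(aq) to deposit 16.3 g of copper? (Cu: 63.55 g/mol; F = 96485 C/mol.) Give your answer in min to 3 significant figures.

1750 min

n(Cu) = 16.3 / 63.55 = 0.2565 mol
Cu²⁺ + 2e⁻ → Cu, so n(e⁻) = 2 × 0.2565 = 0.5130 mol
Q = 0.5130 × 96485 = 49500 C
t = Q / I = 49500 / 0.472 = 1.049×10^5 s = 1750 min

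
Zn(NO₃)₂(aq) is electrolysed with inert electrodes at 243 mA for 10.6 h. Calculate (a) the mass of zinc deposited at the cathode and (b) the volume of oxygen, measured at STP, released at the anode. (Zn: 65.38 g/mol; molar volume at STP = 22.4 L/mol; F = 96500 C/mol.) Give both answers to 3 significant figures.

3.14 g Zn; 0.538 L O₂

Q = 0.243 × 38160 = 9273 C; n(e⁻) = 9273 / 96500 = 0.09609 mol
Cathode: Zn²⁺ + 2e⁻ → Zn → n(Zn) = 0.09609/2 = 0.04805 mol → 3.14 g
Anode: 2H₂O → O₂ + 4H⁺ + 4e⁻ → n(O₂) = 0.09609/4 = 0.02402 mol → 0.538 L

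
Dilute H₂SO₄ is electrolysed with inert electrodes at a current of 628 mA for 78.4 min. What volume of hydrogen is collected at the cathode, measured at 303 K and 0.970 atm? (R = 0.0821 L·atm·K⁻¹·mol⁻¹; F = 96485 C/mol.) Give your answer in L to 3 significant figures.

0.393 L

Charge passed = 0.628 × 4704 = 2954 C
n(e⁻) = Q/F = 2954/96485 = 0.03062 mol
2H⁺ + 2e⁻ → H₂, so n(H₂) = 0.03062 / 2 = 0.01531 mol
V = nRT/P = 0.01531 × 0.0821 × 303 / 0.970 = 0.3926 L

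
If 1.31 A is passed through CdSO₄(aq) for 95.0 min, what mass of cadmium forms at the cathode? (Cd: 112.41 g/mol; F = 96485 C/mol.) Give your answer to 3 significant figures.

Q = It = 1.31 × 5700 = 7467 C
Moles of electrons = 7467 / 96485 = 0.07739 mol
Cd²⁺ + 2e⁻ → Cd, so n(Cd) = 0.07739 / 2 = 0.03870 mol
m = 0.03870 × 112.41 = 4.35 g

4.35 g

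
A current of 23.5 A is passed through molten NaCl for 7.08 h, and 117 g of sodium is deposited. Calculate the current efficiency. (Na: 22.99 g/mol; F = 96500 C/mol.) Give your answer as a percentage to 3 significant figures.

Q = 23.5 × 25488 = 5.990×10^5 C
n(e⁻) = 5.990×10^5 / 96500 = 6.207 mol
Na⁺ + e⁻ → Na, so theoretical n(Na) = 6.207 mol → 142.7 g
Efficiency = 117 / 142.7 = 0.8199 = 82.0%

82.0%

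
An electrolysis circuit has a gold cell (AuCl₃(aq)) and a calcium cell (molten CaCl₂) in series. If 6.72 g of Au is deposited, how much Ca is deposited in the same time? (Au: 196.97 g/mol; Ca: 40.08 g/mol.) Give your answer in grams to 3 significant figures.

2.05 g

n(Au) = 6.72 / 196.97 = 0.03412 mol
Au³⁺ + 3e⁻ → Au, so n(e⁻) = 3 × 0.03412 = 0.1024 mol
In series, the same 0.1024 mol of electrons flows through the second cell.
Ca²⁺ + 2e⁻ → Ca, so n(Ca) = 0.1024 / 2 = 0.05120 mol
m(Ca) = 0.05120 × 40.08 = 2.05 g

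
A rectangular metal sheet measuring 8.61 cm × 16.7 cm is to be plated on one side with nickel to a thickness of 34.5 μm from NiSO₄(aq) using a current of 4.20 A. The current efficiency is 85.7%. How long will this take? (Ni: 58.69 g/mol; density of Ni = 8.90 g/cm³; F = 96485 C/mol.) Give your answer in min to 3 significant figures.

Plated area = 8.61 × 16.7 = 143.8 cm²
Volume = 143.8 × 34.5×10⁻⁴ cm = 0.4961 cm³
m(Ni) = 0.4961 × 8.90 = 4.415 g
n(Ni) = 4.415 / 58.69 = 0.07523 mol; n(e⁻) = 2 × 0.07523 = 0.1505 mol
Q = 0.1505 × 96485 / 0.857 = 16940 C
t = 16940 / 4.20 = 4033 s = 67.2 min

67.2 min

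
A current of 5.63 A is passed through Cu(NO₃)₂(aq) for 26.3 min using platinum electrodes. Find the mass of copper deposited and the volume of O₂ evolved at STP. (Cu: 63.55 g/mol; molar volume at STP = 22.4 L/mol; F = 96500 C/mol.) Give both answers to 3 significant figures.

Q = 5.63 × 1578 = 8884 C; n(e⁻) = 8884 / 96500 = 0.09206 mol
Cathode: Cu²⁺ + 2e⁻ → Cu → n(Cu) = 0.09206/2 = 0.04603 mol → 2.93 g
Anode: 2H₂O → O₂ + 4H⁺ + 4e⁻ → n(O₂) = 0.09206/4 = 0.02302 mol → 0.516 L

2.93 g Cu; 0.516 L O₂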